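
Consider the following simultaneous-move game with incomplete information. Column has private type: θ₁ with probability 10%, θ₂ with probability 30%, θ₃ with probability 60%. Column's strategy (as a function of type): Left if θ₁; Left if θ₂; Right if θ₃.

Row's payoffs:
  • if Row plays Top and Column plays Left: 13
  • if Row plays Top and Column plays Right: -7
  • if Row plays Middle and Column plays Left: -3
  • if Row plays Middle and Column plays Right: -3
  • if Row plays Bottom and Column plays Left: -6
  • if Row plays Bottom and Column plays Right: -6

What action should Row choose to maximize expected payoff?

Compute Row's expected payoff for each action, taking the expectation over Column's type.
E[Top] = 0.1·(13) + 0.3·(13) + 0.6·(-7) = 1
E[Middle] = 0.1·(-3) + 0.3·(-3) + 0.6·(-3) = -3
E[Bottom] = 0.1·(-6) + 0.3·(-6) + 0.6·(-6) = -6
Best response: Top (1 is the largest).

Top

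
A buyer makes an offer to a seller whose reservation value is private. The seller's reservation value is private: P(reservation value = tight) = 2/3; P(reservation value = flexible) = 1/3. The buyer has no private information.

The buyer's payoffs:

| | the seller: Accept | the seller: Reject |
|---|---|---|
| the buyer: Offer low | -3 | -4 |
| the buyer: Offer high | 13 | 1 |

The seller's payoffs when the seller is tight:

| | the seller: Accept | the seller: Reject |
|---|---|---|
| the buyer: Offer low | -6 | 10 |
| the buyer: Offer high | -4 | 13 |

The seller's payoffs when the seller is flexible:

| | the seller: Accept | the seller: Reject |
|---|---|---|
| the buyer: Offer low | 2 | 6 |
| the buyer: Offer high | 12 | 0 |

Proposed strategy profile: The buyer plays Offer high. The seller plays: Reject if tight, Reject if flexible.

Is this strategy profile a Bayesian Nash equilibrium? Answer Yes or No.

A profile is a BNE iff every type of every player is best-responding given beliefs about the other side.
The buyer plays Offer high: E[Offer high] = 2/3·(1) + 1/3·(1) = 1; E[Offer low] = -4. Best-responding. ✓
The seller (reservation value tight), facing Offer high: Accept gives -4, Reject gives 13. Proposed Reject is best. ✓
The seller (reservation value flexible), facing Offer high: Accept gives 12, Reject gives 0. Proposed Reject is not best — profitable deviation exists. ✗

No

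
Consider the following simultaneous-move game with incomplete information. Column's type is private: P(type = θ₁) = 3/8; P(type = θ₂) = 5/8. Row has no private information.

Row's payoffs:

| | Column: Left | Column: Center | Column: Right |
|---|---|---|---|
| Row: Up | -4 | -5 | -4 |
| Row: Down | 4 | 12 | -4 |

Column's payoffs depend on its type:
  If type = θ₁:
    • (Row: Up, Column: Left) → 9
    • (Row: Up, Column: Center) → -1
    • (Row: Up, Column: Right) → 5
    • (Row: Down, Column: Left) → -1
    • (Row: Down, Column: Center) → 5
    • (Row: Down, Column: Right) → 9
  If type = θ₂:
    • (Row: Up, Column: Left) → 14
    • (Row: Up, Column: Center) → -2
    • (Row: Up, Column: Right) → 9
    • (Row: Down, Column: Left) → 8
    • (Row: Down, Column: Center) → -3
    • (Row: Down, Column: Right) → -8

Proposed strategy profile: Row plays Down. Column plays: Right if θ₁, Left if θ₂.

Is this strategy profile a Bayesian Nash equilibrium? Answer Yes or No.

Yes

Row plays Down: E[Down] = 3/8·(-4) + 5/8·(4) = 1; E[Up] = -4. Best-responding. ✓
Column (type θ₁), facing Down: Left gives -1, Center gives 5, Right gives 9. Proposed Right is best. ✓
Column (type θ₂), facing Down: Left gives 8, Center gives -3, Right gives -8. Proposed Left is best. ✓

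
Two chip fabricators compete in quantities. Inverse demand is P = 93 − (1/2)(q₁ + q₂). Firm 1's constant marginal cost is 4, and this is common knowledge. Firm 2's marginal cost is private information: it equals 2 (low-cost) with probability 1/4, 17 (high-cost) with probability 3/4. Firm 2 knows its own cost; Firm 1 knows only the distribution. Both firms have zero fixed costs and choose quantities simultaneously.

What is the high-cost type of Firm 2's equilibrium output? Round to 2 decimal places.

Type-c best response for Firm 2: q₂(c) = (93 − c) − q₁/2.
Firm 1 maximizes expected profit; its first-order condition is 93 − q₁ − (1/2)E[q₂] − 4 = 0.
Substituting E[q₂] and solving: E[c₂] = 13.25, so q₁ = (93 − 2·4 + 13.25)/(3/2) = 65.5.
q₂(high-cost) = (93 − 17 − (1/2)·65.5) = 43.25.

43.25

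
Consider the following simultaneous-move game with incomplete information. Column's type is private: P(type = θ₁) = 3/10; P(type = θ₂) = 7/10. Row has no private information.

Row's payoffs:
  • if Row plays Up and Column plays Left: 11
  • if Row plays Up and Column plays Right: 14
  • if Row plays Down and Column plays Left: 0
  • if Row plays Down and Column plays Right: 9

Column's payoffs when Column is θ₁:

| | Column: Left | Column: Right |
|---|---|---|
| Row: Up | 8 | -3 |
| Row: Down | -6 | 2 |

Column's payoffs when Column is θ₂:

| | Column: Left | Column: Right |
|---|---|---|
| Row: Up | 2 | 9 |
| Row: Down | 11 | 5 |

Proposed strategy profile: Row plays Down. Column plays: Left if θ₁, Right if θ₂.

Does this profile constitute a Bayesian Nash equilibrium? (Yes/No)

Row plays Down: E[Down] = 3/10·(0) + 7/10·(9) = 63/10; E[Up] = 131/10. Not best-responding. ✗
Column (type θ₁), facing Down: Left gives -6, Right gives 2. Proposed Left is not best — profitable deviation exists. ✗
Column (type θ₂), facing Down: Left gives 11, Right gives 5. Proposed Right is not best — profitable deviation exists. ✗

No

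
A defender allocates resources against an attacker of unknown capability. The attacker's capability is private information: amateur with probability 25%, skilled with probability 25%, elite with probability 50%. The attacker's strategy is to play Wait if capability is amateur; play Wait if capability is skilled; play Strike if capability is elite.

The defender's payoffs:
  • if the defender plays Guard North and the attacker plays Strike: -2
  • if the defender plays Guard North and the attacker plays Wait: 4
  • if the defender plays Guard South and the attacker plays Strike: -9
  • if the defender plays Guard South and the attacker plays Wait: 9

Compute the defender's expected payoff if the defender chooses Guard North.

1

Take the expectation over the attacker's capability, weighting each type's action by its prior probability.
E[Guard North] = 0.25·4 + 0.25·4 + 0.5·(-2) = 1 + 1 + (-1) = 1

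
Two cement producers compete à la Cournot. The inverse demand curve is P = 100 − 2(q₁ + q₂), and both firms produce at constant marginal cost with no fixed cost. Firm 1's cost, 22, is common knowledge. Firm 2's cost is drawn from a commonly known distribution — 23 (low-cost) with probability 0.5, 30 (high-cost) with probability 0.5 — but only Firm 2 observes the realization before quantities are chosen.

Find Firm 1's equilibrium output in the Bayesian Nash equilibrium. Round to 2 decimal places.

Type-c best response for Firm 2: q₂(c) = (100 − c)/4 − q₁/2.
Firm 1 maximizes expected profit; its first-order condition is 100 − 4q₁ − 2E[q₂] − 22 = 0.
Substituting E[q₂] and solving: E[c₂] = 26.5, so q₁ = (100 − 2·22 + 26.5)/6 = 13.75.

13.75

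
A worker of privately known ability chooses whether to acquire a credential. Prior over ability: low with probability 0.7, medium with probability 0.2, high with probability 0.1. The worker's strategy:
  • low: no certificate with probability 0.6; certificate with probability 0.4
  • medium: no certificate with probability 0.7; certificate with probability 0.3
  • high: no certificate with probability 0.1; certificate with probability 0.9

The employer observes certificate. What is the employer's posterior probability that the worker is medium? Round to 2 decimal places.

P(certificate) = 0.7·0.4 + 0.2·0.3 + 0.1·0.9 = 0.43
P(medium | certificate) = (0.2·0.3) / 0.43 = 0.06 / 0.43 = 0.139535

0.14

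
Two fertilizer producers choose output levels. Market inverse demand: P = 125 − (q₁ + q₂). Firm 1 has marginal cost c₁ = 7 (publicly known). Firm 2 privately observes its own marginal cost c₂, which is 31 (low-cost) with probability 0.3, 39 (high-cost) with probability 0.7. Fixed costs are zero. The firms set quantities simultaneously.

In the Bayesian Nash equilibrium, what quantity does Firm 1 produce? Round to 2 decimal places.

49.20

Each type of Firm 2 best-responds to q₁; Firm 1 best-responds to the expected q₂ over Firm 2's types.
Firm 2 with cost c maximizes (125 − (q₁+q₂) − c)·q₂, giving q₂(c) = (125 − c − q₁)/2.
E[c₂] = 0.3·31 + 0.7·39 = 36.6
Firm 1's FOC against E[q₂] yields q₁ = (125 − 2·7 + E[c₂])/3 = (125 − 14 + 36.6)/3 = 49.2.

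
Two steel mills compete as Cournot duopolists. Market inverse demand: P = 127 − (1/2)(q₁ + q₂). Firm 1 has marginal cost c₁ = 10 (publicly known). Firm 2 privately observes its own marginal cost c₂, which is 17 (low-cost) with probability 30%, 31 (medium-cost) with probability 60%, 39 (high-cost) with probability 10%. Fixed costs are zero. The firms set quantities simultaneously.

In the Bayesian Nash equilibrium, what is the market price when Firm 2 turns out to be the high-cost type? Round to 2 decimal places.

60.57

Type-c best response for Firm 2: q₂(c) = (127 − c) − q₁/2.
Firm 1 maximizes expected profit; its first-order condition is 127 − q₁ − (1/2)E[q₂] − 10 = 0.
Substituting E[q₂] and solving: E[c₂] = 27.6, so q₁ = (127 − 2·10 + 27.6)/(3/2) = 89.7333.
q₂(high-cost) = 43.1333, so P = 127 − (1/2)·(89.7333 + 43.1333) = 60.5667.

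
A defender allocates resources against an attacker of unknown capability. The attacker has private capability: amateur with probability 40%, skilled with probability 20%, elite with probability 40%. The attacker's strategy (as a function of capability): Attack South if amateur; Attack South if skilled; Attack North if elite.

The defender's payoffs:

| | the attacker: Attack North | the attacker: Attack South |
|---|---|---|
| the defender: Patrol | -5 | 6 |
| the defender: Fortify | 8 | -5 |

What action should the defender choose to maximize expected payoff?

E[Patrol] = 0.4·(6) + 0.2·(6) + 0.4·(-5) = 1.6
E[Fortify] = 0.4·(-5) + 0.2·(-5) + 0.4·(8) = 0.2
Best response: Patrol (1.6 is the largest).

Patrol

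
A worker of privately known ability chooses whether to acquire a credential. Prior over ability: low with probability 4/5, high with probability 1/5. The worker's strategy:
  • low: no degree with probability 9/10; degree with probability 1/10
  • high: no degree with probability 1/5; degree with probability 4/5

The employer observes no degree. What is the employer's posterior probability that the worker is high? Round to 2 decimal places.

Apply Bayes' rule using the sender's strategy as the likelihood.
P(no degree) = (4/5)·(9/10) + (1/5)·(1/5) = 19/25
P(high | no degree) = ((1/5)·(1/5)) / (19/25) = (1/25) / (19/25) = 1/19

0.05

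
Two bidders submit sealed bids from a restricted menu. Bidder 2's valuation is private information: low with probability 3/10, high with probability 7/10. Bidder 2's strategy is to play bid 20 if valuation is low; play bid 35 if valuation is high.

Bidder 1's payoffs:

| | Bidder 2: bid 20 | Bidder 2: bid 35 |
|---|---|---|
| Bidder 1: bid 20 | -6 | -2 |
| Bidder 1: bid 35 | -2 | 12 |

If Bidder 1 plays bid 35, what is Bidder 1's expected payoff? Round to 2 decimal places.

7.80

E[bid 35] = 3/10·(-2) + 7/10·12 = (-3/5) + 42/5 = 39/5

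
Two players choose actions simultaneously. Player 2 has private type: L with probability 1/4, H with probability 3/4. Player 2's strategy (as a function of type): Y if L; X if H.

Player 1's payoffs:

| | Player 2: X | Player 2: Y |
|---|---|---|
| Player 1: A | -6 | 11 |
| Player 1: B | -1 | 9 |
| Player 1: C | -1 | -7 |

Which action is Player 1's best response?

B

E[A] = 1/4·(11) + 3/4·(-6) = -7/4
E[B] = 1/4·(9) + 3/4·(-1) = 3/2
E[C] = 1/4·(-7) + 3/4·(-1) = -5/2
Best response: B (3/2 is the largest).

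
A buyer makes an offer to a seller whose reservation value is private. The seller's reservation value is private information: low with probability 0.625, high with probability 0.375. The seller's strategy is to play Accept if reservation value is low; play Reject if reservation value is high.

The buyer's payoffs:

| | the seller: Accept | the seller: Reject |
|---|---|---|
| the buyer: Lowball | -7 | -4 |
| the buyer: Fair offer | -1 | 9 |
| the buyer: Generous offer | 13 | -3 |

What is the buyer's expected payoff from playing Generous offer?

E[Generous offer] = 0.625·13 + 0.375·(-3) = 8.125 + (-1.125) = 7

7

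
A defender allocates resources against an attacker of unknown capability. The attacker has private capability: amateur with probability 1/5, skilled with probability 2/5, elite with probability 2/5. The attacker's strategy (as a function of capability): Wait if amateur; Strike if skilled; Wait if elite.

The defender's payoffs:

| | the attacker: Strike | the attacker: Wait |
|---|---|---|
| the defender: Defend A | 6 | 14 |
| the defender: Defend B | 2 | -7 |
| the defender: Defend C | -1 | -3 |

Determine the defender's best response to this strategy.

E[Defend A] = 1/5·(14) + 2/5·(6) + 2/5·(14) = 54/5
E[Defend B] = 1/5·(-7) + 2/5·(2) + 2/5·(-7) = -17/5
E[Defend C] = 1/5·(-3) + 2/5·(-1) + 2/5·(-3) = -11/5
Best response: Defend A (54/5 is the largest).

Defend A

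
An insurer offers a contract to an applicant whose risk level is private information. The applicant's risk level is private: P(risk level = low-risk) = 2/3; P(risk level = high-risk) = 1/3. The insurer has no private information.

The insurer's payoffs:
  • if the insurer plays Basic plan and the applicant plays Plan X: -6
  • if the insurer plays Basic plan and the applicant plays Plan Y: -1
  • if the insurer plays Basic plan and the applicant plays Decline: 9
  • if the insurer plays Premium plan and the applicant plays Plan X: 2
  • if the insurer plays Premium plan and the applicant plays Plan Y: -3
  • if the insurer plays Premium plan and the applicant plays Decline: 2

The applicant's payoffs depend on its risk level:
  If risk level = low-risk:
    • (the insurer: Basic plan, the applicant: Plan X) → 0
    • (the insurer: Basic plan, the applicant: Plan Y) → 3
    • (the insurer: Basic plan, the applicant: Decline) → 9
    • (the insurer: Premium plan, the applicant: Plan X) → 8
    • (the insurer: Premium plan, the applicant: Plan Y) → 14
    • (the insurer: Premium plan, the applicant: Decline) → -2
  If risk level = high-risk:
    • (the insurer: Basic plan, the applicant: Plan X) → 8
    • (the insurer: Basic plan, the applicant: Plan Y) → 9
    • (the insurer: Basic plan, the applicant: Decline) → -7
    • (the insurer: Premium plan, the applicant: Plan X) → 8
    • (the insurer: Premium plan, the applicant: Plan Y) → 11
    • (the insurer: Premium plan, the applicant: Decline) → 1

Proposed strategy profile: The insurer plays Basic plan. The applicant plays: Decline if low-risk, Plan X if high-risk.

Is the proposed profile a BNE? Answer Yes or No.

A profile is a BNE iff every type of every player is best-responding given beliefs about the other side.
The insurer plays Basic plan: E[Basic plan] = 2/3·(9) + 1/3·(-6) = 4; E[Premium plan] = 2. Best-responding. ✓
The applicant (risk level low-risk), facing Basic plan: Plan X gives 0, Plan Y gives 3, Decline gives 9. Proposed Decline is best. ✓
The applicant (risk level high-risk), facing Basic plan: Plan X gives 8, Plan Y gives 9, Decline gives -7. Proposed Plan X is not best — profitable deviation exists. ✗

No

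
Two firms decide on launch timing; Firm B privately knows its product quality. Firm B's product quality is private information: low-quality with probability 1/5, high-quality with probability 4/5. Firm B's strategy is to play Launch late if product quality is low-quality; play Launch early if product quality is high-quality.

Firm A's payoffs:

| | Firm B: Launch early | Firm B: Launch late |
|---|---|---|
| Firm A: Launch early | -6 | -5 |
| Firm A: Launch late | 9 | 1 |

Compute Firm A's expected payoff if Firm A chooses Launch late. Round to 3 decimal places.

Take the expectation over Firm B's product quality, weighting each type's action by its prior probability.
E[Launch late] = 1/5·1 + 4/5·9 = 1/5 + 36/5 = 37/5

7.400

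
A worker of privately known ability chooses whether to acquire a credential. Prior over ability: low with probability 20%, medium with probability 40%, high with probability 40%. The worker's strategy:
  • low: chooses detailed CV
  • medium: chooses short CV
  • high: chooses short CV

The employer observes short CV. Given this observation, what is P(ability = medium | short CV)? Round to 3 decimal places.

0.500

P(short CV) = 0.2·0 + 0.4·1 + 0.4·1 = 0.8
P(medium | short CV) = (0.4·1) / 0.8 = 0.4 / 0.8 = 0.5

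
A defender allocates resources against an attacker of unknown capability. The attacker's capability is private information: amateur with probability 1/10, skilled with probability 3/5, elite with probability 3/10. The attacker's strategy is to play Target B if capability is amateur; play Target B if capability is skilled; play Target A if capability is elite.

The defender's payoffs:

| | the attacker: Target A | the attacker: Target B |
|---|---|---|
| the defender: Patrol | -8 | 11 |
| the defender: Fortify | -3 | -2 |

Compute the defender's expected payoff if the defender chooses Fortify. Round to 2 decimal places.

Take the expectation over the attacker's capability, weighting each type's action by its prior probability.
E[Fortify] = 1/10·(-2) + 3/5·(-2) + 3/10·(-3) = (-1/5) + (-6/5) + (-9/10) = -23/10

-2.30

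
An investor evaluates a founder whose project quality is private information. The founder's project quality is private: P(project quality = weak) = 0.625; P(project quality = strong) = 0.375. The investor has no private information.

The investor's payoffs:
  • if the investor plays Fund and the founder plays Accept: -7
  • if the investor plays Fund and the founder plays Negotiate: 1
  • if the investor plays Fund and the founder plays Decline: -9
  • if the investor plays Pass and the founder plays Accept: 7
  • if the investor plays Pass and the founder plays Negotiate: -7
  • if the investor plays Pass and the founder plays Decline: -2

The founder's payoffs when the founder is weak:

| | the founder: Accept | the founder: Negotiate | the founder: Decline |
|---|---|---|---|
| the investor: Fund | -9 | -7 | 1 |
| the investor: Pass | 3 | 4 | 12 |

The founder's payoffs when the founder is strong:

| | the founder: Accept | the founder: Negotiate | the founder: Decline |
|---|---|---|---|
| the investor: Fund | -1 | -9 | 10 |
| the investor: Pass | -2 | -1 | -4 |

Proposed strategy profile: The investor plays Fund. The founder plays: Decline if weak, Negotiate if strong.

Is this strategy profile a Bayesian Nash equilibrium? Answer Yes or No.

A profile is a BNE iff every type of every player is best-responding given beliefs about the other side.
The investor plays Fund: E[Fund] = 0.625·(-9) + 0.375·(1) = -5.25; E[Pass] = -3.875. Not best-responding. ✗
The founder (project quality weak), facing Fund: Accept gives -9, Negotiate gives -7, Decline gives 1. Proposed Decline is best. ✓
The founder (project quality strong), facing Fund: Accept gives -1, Negotiate gives -9, Decline gives 10. Proposed Negotiate is not best — profitable deviation exists. ✗

No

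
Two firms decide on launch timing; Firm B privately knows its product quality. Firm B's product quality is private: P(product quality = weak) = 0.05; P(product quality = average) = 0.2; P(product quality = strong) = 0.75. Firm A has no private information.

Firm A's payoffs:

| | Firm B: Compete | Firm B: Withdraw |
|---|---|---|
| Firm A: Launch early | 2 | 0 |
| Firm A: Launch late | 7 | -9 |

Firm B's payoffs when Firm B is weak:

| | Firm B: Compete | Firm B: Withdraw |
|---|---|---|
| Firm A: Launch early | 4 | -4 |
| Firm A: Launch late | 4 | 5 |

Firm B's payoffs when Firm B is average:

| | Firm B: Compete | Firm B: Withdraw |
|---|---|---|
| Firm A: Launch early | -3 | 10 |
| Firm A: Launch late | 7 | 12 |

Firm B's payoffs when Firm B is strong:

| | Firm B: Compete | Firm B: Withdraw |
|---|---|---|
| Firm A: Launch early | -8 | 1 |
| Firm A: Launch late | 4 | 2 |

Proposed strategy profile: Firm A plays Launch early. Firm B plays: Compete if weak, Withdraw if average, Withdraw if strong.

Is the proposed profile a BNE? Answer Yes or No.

A profile is a BNE iff every type of every player is best-responding given beliefs about the other side.
Firm A plays Launch early: E[Launch early] = 0.05·(2) + 0.2·(0) + 0.75·(0) = 0.1; E[Launch late] = -8.2. Best-responding. ✓
Firm B (product quality weak), facing Launch early: Compete gives 4, Withdraw gives -4. Proposed Compete is best. ✓
Firm B (product quality average), facing Launch early: Compete gives -3, Withdraw gives 10. Proposed Withdraw is best. ✓
Firm B (product quality strong), facing Launch early: Compete gives -8, Withdraw gives 1. Proposed Withdraw is best. ✓

Yes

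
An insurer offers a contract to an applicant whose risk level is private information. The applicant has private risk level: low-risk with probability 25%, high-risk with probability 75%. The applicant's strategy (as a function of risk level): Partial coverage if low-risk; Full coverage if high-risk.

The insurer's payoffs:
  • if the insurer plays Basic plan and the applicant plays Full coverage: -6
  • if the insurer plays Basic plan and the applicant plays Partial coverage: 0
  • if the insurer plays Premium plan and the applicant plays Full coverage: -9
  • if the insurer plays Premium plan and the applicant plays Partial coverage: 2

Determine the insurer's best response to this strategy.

Compute the insurer's expected payoff for each action, taking the expectation over the applicant's type.
E[Basic plan] = 0.25·(0) + 0.75·(-6) = -4.5
E[Premium plan] = 0.25·(2) + 0.75·(-9) = -6.25
Best response: Basic plan (-4.5 is the largest).

Basic plan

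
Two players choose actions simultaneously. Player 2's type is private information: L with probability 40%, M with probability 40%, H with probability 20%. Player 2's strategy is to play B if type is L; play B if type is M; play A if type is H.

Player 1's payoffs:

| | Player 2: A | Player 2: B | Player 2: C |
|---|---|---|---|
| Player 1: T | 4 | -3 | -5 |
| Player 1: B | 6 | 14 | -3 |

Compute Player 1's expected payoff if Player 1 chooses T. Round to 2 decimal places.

Take the expectation over Player 2's type, weighting each type's action by its prior probability.
E[T] = 0.4·(-3) + 0.4·(-3) + 0.2·4 = (-1.2) + (-1.2) + 0.8 = -1.6

-1.60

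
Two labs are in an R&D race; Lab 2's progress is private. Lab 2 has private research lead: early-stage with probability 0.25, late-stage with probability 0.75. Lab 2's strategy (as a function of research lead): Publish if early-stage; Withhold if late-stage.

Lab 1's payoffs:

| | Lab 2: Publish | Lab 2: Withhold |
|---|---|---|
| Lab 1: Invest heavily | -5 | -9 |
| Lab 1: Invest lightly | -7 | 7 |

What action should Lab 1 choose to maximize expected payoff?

Compute Lab 1's expected payoff for each action, taking the expectation over Lab 2's type.
E[Invest heavily] = 0.25·(-5) + 0.75·(-9) = -8
E[Invest lightly] = 0.25·(-7) + 0.75·(7) = 3.5
Best response: Invest lightly (3.5 is the largest).

Invest lightly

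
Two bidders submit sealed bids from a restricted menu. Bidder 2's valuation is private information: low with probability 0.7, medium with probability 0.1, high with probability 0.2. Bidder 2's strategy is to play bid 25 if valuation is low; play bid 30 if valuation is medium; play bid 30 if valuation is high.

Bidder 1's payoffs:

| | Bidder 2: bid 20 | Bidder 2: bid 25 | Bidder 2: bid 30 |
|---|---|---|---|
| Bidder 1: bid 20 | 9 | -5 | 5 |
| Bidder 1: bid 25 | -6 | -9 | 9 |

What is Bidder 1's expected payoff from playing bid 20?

-2

E[bid 20] = 0.7·(-5) + 0.1·5 + 0.2·5 = (-3.5) + 0.5 + 1 = -2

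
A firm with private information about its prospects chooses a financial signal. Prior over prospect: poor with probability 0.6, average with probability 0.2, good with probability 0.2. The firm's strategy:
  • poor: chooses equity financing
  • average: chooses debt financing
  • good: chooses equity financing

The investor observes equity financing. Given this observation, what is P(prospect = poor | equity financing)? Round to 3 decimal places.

0.750

P(equity financing) = 0.6·1 + 0.2·0 + 0.2·1 = 0.8
P(poor | equity financing) = (0.6·1) / 0.8 = 0.6 / 0.8 = 0.75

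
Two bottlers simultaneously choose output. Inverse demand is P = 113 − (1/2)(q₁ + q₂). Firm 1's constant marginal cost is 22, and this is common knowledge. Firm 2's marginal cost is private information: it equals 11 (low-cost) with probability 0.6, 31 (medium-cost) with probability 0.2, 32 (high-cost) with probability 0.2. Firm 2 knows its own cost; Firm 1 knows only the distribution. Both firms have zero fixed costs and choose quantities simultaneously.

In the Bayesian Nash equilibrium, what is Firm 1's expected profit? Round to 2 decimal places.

Type-c best response for Firm 2: q₂(c) = (113 − c) − q₁/2.
Firm 1 maximizes expected profit; its first-order condition is 113 − q₁ − (1/2)E[q₂] − 22 = 0.
Substituting E[q₂] and solving: E[c₂] = 19.2, so q₁ = (113 − 2·22 + 19.2)/(3/2) = 58.8.
E[P] = 113 − (1/2)·(q₁ + E[q₂]) = 51.4; Firm 1's expected profit = (E[P] − 22)·q₁ = (51.4 − 22)·58.8 = 1728.72.

1728.72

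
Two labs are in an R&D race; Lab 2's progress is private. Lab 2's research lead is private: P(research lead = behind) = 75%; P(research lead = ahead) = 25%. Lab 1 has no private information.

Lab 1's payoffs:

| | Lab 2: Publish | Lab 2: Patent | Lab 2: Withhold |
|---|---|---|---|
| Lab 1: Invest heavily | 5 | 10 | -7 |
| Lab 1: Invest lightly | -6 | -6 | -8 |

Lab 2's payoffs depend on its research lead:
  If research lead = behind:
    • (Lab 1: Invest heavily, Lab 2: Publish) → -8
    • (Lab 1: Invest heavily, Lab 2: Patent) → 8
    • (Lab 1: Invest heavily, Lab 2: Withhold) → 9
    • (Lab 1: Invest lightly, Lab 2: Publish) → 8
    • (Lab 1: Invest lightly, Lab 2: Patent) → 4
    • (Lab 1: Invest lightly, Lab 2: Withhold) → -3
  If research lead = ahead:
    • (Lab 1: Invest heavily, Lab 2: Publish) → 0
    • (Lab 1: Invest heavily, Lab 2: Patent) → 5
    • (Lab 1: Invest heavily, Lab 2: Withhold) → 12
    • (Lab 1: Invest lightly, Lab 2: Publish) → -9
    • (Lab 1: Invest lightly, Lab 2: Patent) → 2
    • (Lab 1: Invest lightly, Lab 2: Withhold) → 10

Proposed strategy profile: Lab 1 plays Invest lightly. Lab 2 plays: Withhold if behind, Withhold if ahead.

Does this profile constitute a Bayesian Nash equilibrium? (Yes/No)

Lab 1 plays Invest lightly: E[Invest lightly] = 0.75·(-8) + 0.25·(-8) = -8; E[Invest heavily] = -7. Not best-responding. ✗
Lab 2 (research lead behind), facing Invest lightly: Publish gives 8, Patent gives 4, Withhold gives -3. Proposed Withhold is not best — profitable deviation exists. ✗
Lab 2 (research lead ahead), facing Invest lightly: Publish gives -9, Patent gives 2, Withhold gives 10. Proposed Withhold is best. ✓

No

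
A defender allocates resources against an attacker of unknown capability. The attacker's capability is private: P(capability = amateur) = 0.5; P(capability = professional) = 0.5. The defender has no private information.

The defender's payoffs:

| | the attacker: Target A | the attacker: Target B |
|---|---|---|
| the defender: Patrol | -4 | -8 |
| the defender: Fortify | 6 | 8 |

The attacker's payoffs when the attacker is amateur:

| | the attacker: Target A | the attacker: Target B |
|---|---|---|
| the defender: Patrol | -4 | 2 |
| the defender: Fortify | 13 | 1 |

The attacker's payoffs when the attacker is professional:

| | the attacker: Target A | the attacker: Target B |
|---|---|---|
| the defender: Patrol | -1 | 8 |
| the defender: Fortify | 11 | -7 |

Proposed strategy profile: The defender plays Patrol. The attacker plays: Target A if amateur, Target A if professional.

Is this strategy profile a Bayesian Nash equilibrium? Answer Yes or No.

No

The defender plays Patrol: E[Patrol] = 0.5·(-4) + 0.5·(-4) = -4; E[Fortify] = 6. Not best-responding. ✗
The attacker (capability amateur), facing Patrol: Target A gives -4, Target B gives 2. Proposed Target A is not best — profitable deviation exists. ✗
The attacker (capability professional), facing Patrol: Target A gives -1, Target B gives 8. Proposed Target A is not best — profitable deviation exists. ✗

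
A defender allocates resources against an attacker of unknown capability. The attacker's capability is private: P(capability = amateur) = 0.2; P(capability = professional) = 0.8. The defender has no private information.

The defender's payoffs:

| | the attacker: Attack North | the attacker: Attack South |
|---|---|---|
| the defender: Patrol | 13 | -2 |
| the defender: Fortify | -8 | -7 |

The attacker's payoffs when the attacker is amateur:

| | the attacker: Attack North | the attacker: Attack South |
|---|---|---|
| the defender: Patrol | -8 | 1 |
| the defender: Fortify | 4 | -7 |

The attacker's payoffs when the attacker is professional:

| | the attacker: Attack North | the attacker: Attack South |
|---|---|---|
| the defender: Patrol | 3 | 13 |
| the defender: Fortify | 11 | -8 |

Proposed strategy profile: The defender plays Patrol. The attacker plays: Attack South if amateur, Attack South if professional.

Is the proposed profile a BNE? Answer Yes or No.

The defender plays Patrol: E[Patrol] = 0.2·(-2) + 0.8·(-2) = -2; E[Fortify] = -7. Best-responding. ✓
The attacker (capability amateur), facing Patrol: Attack North gives -8, Attack South gives 1. Proposed Attack South is best. ✓
The attacker (capability professional), facing Patrol: Attack North gives 3, Attack South gives 13. Proposed Attack South is best. ✓

Yes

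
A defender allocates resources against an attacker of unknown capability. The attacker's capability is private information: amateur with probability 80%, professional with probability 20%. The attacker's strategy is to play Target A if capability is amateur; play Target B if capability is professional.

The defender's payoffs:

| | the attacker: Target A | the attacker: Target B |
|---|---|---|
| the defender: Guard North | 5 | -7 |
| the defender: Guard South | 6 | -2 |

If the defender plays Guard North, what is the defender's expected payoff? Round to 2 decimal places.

Take the expectation over the attacker's capability, weighting each type's action by its prior probability.
E[Guard North] = 0.8·5 + 0.2·(-7) = 4 + (-1.4) = 2.6

2.60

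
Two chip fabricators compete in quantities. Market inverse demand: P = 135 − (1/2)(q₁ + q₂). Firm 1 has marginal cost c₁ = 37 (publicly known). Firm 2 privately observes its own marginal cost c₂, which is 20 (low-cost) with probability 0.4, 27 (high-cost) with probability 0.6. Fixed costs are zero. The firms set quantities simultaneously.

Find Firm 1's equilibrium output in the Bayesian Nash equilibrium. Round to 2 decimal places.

Type-c best response for Firm 2: q₂(c) = (135 − c) − q₁/2.
Firm 1 maximizes expected profit; its first-order condition is 135 − q₁ − (1/2)E[q₂] − 37 = 0.
Substituting E[q₂] and solving: E[c₂] = 24.2, so q₁ = (135 − 2·37 + 24.2)/(3/2) = 56.8.

56.80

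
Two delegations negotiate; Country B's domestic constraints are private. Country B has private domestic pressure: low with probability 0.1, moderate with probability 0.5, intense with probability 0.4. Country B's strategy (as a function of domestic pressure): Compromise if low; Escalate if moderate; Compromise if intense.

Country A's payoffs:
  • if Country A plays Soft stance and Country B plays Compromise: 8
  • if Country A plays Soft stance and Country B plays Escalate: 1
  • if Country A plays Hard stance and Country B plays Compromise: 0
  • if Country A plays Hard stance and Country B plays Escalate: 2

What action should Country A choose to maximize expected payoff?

Compute Country A's expected payoff for each action, taking the expectation over Country B's type.
E[Soft stance] = 0.1·(8) + 0.5·(1) + 0.4·(8) = 4.5
E[Hard stance] = 0.1·(0) + 0.5·(2) + 0.4·(0) = 1
Best response: Soft stance (4.5 is the largest).

Soft stance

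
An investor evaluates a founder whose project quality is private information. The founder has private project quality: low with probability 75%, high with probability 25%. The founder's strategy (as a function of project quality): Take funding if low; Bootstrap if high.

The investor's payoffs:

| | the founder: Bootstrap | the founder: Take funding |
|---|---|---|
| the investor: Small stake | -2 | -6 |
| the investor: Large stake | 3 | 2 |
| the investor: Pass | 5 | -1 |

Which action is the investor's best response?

Large stake

Compute the investor's expected payoff for each action, taking the expectation over the founder's type.
E[Small stake] = 0.75·(-6) + 0.25·(-2) = -5
E[Large stake] = 0.75·(2) + 0.25·(3) = 2.25
E[Pass] = 0.75·(-1) + 0.25·(5) = 0.5
Best response: Large stake (2.25 is the largest).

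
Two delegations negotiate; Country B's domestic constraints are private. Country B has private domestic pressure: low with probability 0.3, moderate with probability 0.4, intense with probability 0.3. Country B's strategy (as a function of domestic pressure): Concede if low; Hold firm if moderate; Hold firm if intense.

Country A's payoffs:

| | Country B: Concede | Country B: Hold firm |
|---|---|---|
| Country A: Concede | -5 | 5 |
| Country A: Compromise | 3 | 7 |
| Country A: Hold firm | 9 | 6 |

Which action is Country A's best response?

E[Concede] = 0.3·(-5) + 0.4·(5) + 0.3·(5) = 2
E[Compromise] = 0.3·(3) + 0.4·(7) + 0.3·(7) = 5.8
E[Hold firm] = 0.3·(9) + 0.4·(6) + 0.3·(6) = 6.9
Best response: Hold firm (6.9 is the largest).

Hold firm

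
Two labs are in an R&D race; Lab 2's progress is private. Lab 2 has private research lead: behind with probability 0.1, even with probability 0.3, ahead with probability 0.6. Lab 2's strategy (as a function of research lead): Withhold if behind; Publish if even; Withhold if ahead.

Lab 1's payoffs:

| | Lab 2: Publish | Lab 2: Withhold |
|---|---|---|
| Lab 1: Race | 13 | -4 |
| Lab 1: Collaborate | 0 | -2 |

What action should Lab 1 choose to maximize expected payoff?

Compute Lab 1's expected payoff for each action, taking the expectation over Lab 2's type.
E[Race] = 0.1·(-4) + 0.3·(13) + 0.6·(-4) = 1.1
E[Collaborate] = 0.1·(-2) + 0.3·(0) + 0.6·(-2) = -1.4
Best response: Race (1.1 is the largest).

Race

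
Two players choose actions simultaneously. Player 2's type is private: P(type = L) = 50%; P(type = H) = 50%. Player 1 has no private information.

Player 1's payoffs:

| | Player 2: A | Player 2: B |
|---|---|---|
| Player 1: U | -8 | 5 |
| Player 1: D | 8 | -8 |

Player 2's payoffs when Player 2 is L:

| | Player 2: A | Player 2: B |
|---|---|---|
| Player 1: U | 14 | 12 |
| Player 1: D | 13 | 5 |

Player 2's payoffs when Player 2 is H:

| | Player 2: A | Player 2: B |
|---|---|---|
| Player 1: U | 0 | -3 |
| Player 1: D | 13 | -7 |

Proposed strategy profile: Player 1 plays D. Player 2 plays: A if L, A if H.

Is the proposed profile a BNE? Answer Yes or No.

Player 1 plays D: E[D] = 0.5·(8) + 0.5·(8) = 8; E[U] = -8. Best-responding. ✓
Player 2 (type L), facing D: A gives 13, B gives 5. Proposed A is best. ✓
Player 2 (type H), facing D: A gives 13, B gives -7. Proposed A is best. ✓

Yes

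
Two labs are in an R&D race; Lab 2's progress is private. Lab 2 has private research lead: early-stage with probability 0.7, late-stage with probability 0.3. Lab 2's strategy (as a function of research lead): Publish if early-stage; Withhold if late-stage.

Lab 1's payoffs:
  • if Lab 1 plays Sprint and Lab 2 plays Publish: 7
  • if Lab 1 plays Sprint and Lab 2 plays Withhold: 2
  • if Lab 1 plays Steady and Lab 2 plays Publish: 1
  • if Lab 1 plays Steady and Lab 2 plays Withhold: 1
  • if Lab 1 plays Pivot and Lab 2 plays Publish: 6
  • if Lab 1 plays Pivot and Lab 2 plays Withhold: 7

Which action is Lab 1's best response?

Pivot

E[Sprint] = 0.7·(7) + 0.3·(2) = 5.5
E[Steady] = 0.7·(1) + 0.3·(1) = 1
E[Pivot] = 0.7·(6) + 0.3·(7) = 6.3
Best response: Pivot (6.3 is the largest).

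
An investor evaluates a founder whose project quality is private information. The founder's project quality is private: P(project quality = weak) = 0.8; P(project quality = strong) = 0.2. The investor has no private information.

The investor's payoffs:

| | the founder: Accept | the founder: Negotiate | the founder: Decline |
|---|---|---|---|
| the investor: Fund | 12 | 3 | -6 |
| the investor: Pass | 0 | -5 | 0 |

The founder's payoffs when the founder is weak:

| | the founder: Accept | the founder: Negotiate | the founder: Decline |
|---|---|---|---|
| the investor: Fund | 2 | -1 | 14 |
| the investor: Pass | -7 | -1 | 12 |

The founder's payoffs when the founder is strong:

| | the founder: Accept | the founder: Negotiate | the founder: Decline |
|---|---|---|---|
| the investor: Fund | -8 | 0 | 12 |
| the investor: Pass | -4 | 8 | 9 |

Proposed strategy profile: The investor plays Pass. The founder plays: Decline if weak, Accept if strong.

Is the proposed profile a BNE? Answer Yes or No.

The investor plays Pass: E[Pass] = 0.8·(0) + 0.2·(0) = 0; E[Fund] = -2.4. Best-responding. ✓
The founder (project quality weak), facing Pass: Accept gives -7, Negotiate gives -1, Decline gives 12. Proposed Decline is best. ✓
The founder (project quality strong), facing Pass: Accept gives -4, Negotiate gives 8, Decline gives 9. Proposed Accept is not best — profitable deviation exists. ✗

No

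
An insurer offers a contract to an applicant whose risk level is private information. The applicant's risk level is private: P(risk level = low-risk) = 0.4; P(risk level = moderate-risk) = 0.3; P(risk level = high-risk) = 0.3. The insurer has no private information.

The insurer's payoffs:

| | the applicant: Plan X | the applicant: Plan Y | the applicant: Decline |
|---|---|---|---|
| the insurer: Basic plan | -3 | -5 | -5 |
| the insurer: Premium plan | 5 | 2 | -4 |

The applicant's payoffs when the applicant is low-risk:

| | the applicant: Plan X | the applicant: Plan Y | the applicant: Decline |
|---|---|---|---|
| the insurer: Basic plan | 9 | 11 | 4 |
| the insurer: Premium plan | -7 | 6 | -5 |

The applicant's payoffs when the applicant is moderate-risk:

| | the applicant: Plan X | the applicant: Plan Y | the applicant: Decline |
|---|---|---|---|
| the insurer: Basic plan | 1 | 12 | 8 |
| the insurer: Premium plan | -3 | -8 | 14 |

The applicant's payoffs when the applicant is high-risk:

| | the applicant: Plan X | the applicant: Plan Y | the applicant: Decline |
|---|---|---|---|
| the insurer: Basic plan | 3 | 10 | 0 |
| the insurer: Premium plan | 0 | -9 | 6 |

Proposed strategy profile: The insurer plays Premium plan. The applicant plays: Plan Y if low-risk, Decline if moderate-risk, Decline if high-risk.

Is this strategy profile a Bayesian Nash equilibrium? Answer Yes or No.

Yes

The insurer plays Premium plan: E[Premium plan] = 0.4·(2) + 0.3·(-4) + 0.3·(-4) = -1.6; E[Basic plan] = -5. Best-responding. ✓
The applicant (risk level low-risk), facing Premium plan: Plan X gives -7, Plan Y gives 6, Decline gives -5. Proposed Plan Y is best. ✓
The applicant (risk level moderate-risk), facing Premium plan: Plan X gives -3, Plan Y gives -8, Decline gives 14. Proposed Decline is best. ✓
The applicant (risk level high-risk), facing Premium plan: Plan X gives 0, Plan Y gives -9, Decline gives 6. Proposed Decline is best. ✓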